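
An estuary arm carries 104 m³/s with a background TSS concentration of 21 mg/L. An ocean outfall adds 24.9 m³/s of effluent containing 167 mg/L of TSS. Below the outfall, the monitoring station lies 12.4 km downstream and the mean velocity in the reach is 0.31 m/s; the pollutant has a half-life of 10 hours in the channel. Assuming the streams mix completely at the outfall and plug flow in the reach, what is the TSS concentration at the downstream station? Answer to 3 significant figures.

22.8 mg/L

After mixing, C = (104.0·21.00 + 24.90·167.0) / 128.9 = 6342/128.9 = 49.20 mg/L.
Travel time t = 12.4·1000 / 0.31 = 40000 s = 11.11 h.
Half-life 10 h → k = ln 2 / 10 = 0.06931 h⁻¹ = 1.664 d⁻¹.
Applying C = C₀e^(−kt): 49.20 × 0.4629 = 22.78 mg/L.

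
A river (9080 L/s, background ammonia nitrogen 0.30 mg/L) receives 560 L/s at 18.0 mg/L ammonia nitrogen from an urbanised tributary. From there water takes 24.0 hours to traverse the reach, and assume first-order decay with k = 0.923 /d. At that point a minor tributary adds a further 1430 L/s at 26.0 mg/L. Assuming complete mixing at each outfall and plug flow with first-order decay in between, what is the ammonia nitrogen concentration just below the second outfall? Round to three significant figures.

3.82 mg/L

Conservation of mass: C = (9080·0.3000 + 560.0·18.00) / 9640 = 12800/9640 = 1.328 mg/L; combined flow 9640 L/s.
After decay, C = 1.328 × e^(−kt) = 1.328 × 0.3973 = 0.5277 mg/L.
At the second outfall, C = (9640·0.5277 + 1430·26.00) / (9640 + 1430) = 3.818 mg/L.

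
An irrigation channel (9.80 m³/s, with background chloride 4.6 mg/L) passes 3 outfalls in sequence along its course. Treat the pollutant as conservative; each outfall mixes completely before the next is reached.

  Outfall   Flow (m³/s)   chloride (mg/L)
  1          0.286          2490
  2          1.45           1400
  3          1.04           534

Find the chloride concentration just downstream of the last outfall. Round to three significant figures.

Below outfall 1: Q → 10.09 m³/s, C = (9.800·4.600 + 0.2860·2490)/10.09 = 75.08 mg/L.
Below outfall 2: Q → 11.54 m³/s, C = (10.09·75.08 + 1.450·1400)/11.54 = 241.6 mg/L.
Below outfall 3: Q → 12.58 m³/s, C = (11.54·241.6 + 1.040·534.0)/12.58 = 265.8 mg/L.

266 mg/L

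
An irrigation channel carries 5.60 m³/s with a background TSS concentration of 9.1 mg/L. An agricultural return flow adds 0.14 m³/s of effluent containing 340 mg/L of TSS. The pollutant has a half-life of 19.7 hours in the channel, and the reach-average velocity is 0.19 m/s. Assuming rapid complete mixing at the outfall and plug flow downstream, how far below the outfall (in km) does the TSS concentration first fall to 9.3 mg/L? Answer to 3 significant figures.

Conservation of mass: C = (5.600·9.100 + 0.1400·340.0) / 5.740 = 98.56/5.740 = 17.17 mg/L.
Half-life 19.7 h → k = ln 2 / 19.7 = 0.03519 h⁻¹ = 0.8444 d⁻¹.
Set 17.17·exp(−k·t) = 9.3 → t = ln(17.17/9.3)/k = 62740 s = 17.43 h.
Distance = v·t = 0.19·62740 = 11920 m = 11.92 km.

11.9 km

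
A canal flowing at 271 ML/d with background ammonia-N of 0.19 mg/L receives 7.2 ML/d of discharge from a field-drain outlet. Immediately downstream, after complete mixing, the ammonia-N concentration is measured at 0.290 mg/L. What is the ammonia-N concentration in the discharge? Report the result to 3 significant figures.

4.05 mg/L

Mass balance: 271.0·0.1900 + 7.200·Cₑ = 278.2·0.2900
→ Cₑ = (278.2·0.2900 − 271.0·0.1900) / 7.200 = 4.054 mg/L.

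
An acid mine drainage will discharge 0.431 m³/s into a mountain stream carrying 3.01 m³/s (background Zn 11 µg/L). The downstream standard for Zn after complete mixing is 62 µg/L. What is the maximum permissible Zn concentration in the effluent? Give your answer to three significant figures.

At the limit, (Qr·Cr + Qe·Cₑ)/(Qr + Qe) = 62:
Cₑ = (3.441·62 − 3.010·11.00) / 0.4310 = 418.2 µg/L.

418 µg/L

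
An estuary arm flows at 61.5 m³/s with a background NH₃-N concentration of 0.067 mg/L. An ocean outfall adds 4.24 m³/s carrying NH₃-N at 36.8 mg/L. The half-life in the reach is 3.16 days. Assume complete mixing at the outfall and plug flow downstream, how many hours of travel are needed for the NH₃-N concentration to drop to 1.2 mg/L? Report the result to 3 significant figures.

77.5 h

Mass balance: C = (61.50·0.06700 + 4.240·36.80) / 65.74 = 160.2/65.74 = 2.436 mg/L.
Half-life 3.16 d → k = ln 2 / 3.16 = 0.2194 d⁻¹.
2.436·exp(−k·t) = 1.2 → t = ln(2.436/1.2)/k = 278900 s = 77.48 h.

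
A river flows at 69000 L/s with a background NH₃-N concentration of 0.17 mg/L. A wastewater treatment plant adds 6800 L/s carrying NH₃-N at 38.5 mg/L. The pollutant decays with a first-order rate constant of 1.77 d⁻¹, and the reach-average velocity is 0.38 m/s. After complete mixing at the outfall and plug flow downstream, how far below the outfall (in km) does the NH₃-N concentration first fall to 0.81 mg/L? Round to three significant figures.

27.7 km

Mixed concentration C = ΣQC/ΣQ = (69000·0.1700 + 6800·38.50) / 75800 = 273500/75800 = 3.609 mg/L.
Set 3.609·exp(−k·t) = 0.81 → t = ln(3.609/0.81)/k = 72930 s = 20.26 h.
Distance = v·t = 0.38·72930 = 27710 m = 27.71 km.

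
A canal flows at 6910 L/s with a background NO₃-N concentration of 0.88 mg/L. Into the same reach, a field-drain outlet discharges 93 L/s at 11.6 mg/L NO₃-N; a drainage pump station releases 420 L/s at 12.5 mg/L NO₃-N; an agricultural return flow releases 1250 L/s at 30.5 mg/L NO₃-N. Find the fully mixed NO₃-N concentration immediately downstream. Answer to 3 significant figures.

5.83 mg/L

After mixing, C = (6910·0.8800 + 93.00·11.60 + 420.0·12.50 + 1250·30.50) / 8673 = 50530/8673 = 5.827 mg/L.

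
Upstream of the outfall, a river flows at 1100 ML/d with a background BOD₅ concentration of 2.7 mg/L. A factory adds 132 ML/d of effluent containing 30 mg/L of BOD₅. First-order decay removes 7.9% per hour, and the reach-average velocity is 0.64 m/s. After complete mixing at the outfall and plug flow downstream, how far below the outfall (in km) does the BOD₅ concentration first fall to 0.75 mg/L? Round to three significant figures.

56.4 km

Mass balance: C = (1100·2.700 + 132.0·30.00) / 1232 = 6930/1232 = 5.625 mg/L.
7.9%/h lost → k = −ln(1 − 0.079) = 0.08230 h⁻¹.
Set 5.625·exp(−k·t) = 0.75 → t = ln(5.625/0.75)/k = 88140 s = 24.48 h.
Distance = v·t = 0.64·88140 = 56410 m = 56.41 km.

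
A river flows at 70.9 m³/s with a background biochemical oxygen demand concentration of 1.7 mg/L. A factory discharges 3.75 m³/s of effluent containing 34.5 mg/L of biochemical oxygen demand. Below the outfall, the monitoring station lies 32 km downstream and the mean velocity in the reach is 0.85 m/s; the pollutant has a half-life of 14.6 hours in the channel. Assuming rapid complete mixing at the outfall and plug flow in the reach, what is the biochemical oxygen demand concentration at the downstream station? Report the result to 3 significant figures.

2.04 mg/L

After mixing, C = (70.90·1.700 + 3.750·34.50) / 74.65 = 249.9/74.65 = 3.348 mg/L.
Travel time t = 32·1000 / 0.85 = 37650 s = 10.46 h.
Half-life 14.6 h → k = ln 2 / 14.6 = 0.04748 h⁻¹ = 1.139 d⁻¹.
After decay, C = 3.348 × e^(−kt) = 3.348 × 0.6087 = 2.038 mg/L.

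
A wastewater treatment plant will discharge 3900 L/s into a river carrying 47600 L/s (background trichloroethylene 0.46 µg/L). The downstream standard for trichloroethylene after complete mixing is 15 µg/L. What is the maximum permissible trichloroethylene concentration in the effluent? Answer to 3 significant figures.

At the limit, (Qr·Cr + Qe·Cₑ)/(Qr + Qe) = 15:
Cₑ = (51500·15 − 47600·0.4600) / 3900 = 192.5 µg/L.

192 µg/L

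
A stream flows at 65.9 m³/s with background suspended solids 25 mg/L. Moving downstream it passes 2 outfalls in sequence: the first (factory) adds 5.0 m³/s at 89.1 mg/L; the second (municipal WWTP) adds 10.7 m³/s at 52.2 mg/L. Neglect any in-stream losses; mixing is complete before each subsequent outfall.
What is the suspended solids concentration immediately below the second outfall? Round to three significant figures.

32.5 mg/L

Outfall 1: combined Q = 70.90 m³/s; C = (65.90·25.00 + 5.000·89.10)/70.90 = 29.52 mg/L.
Outfall 2: combined Q = 81.60 m³/s; C = (70.90·29.52 + 10.70·52.20)/81.60 = 32.49 mg/L.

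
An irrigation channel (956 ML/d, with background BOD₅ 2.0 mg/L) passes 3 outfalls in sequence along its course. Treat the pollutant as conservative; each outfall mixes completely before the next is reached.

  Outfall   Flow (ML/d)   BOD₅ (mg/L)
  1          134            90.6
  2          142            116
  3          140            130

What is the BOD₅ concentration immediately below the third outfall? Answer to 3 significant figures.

After outfall 1: Q = 956.0 + 134.0 = 1090 ML/d; C = (956.0·2.000 + 134.0·90.60)/1090 = 12.89 mg/L.
After outfall 2: Q = 1090 + 142.0 = 1232 ML/d; C = (1090·12.89 + 142.0·116.0)/1232 = 24.78 mg/L.
After outfall 3: Q = 1232 + 140.0 = 1372 ML/d; C = (1232·24.78 + 140.0·130.0)/1372 = 35.51 mg/L.

35.5 mg/L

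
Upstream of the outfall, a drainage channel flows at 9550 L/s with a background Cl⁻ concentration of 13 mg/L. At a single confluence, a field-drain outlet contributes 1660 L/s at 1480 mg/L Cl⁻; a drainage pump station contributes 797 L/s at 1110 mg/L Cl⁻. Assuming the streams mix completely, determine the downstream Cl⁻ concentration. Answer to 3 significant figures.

Mixed concentration C = ΣQC/ΣQ = (9550·13.00 + 1660·1480 + 797.0·1110) / 12010 = 3466000/12010 = 288.6 mg/L.

289 mg/L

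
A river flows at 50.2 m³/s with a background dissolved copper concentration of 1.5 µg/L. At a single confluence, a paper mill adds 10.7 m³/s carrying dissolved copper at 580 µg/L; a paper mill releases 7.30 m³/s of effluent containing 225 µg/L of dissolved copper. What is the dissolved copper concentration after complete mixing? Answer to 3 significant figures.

116 µg/L

Mixed concentration C = ΣQC/ΣQ = (50.20·1.500 + 10.70·580.0 + 7.300·225.0) / 68.20 = 7924/68.20 = 116.2 µg/L.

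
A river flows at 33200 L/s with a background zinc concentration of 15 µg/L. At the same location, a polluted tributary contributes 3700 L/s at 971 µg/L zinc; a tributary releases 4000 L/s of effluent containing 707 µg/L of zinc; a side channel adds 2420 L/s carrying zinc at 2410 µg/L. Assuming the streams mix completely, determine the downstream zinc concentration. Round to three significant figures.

294 µg/L

After mixing, C = (33200·15.00 + 3700·971.0 + 4000·707.0 + 2420·2410) / 43320 = 12750000/43320 = 294.3 µg/L.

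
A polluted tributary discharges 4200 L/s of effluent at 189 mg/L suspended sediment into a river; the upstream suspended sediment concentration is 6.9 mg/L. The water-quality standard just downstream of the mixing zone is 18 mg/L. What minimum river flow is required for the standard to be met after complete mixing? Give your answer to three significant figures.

64700 L/s

Set C_mix = 18: (Q·6.900 + 4200·189.0) / (Q + 4200) = 18
→ Q = 4200·(189.0 − 18)/(18 − 6.900) = 64700 L/s.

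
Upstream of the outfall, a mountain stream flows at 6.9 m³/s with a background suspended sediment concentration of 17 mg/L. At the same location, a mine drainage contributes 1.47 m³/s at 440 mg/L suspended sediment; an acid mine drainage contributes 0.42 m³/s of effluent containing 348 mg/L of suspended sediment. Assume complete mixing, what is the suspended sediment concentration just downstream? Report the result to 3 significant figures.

104 mg/L

Flow-weighted average: C = (6.900·17.00 + 1.470·440.0 + 0.4200·348.0) / 8.790 = 910.3/8.790 = 103.6 mg/L.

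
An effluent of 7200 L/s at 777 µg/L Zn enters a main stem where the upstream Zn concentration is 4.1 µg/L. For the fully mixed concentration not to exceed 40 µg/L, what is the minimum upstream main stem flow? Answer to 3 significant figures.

148000 L/s

Set C_mix = 40: (Q·4.100 + 7200·777.0) / (Q + 7200) = 40
→ Q = 7200·(777.0 − 40)/(40 − 4.100) = 147800 L/s.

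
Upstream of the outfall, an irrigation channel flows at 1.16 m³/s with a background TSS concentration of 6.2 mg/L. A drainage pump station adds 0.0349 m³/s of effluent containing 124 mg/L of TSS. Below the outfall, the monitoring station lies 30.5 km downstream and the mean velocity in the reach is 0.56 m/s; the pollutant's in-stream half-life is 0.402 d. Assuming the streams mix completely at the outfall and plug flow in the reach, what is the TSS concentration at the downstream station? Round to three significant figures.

Flow-weighted average: C = (1.160·6.200 + 0.03490·124.0) / 1.195 = 11.52/1.195 = 9.641 mg/L.
Travel time t = 30.5·1000 / 0.56 = 54460 s = 15.13 h.
Half-life 0.402 d → k = ln 2 / 0.402 = 1.724 d⁻¹.
Applying C = C₀e^(−kt): 9.641 × 0.3373 = 3.251 mg/L.

3.25 mg/L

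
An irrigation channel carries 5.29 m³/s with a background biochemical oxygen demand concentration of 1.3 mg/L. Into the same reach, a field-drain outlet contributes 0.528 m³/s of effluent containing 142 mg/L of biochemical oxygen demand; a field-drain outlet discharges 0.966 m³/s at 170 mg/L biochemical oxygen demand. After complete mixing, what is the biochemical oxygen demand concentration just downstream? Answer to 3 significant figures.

After mixing, C = (5.290·1.300 + 0.5280·142.0 + 0.9660·170.0) / 6.784 = 246.1/6.784 = 36.27 mg/L.

36.3 mg/L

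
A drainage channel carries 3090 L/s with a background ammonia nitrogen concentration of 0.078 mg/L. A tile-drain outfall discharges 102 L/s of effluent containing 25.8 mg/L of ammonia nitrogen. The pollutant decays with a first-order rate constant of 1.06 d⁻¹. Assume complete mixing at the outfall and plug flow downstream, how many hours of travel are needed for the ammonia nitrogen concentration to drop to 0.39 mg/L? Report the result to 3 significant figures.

18.9 h

Mass balance: C = (3090·0.07800 + 102.0·25.80) / 3192 = 2873/3192 = 0.8999 mg/L.
0.8999·exp(−k·t) = 0.39 → t = ln(0.8999/0.39)/k = 68160 s = 18.93 h.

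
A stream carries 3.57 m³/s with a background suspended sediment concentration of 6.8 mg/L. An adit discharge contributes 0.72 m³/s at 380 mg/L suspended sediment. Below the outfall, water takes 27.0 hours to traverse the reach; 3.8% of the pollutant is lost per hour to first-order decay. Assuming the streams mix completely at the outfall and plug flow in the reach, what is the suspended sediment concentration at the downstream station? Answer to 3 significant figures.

Mixed concentration C = ΣQC/ΣQ = (3.570·6.800 + 0.7200·380.0) / 4.290 = 297.9/4.290 = 69.43 mg/L.
3.8%/h lost → k = −ln(1 − 0.038) = 0.03874 h⁻¹.
Decay over the reach: 69.43·exp(−kt) = 69.43·0.3513 = 24.40 mg/L.

24.4 mg/L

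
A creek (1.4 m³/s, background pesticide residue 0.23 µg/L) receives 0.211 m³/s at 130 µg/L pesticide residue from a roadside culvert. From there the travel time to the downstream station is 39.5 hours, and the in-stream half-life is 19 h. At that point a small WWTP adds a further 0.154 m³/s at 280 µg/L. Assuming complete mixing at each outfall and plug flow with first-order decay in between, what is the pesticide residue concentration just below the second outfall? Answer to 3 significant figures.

28.2 µg/L

Flow-weighted average: C = (1.400·0.2300 + 0.2110·130.0) / 1.611 = 27.75/1.611 = 17.23 µg/L; combined flow 1.611 m³/s.
Half-life 19 h → k = ln 2 / 19 = 0.03648 h⁻¹ = 0.8756 d⁻¹.
Decay over the reach: 17.23·exp(−kt) = 17.23·0.2367 = 4.077 µg/L.
At the second outfall, C = (1.611·4.077 + 0.1540·280.0) / (1.611 + 0.1540) = 28.15 µg/L.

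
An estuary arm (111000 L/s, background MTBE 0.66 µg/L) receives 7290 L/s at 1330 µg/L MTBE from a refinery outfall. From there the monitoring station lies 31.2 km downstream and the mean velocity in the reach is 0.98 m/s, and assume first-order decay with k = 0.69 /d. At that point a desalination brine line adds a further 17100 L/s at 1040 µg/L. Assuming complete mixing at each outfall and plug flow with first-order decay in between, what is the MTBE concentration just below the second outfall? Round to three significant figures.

Mass balance: C = (111000·0.6600 + 7290·1330) / 118300 = 9769000/118300 = 82.58 µg/L; combined flow 118300 L/s.
Travel time t = 31.2·1000 / 0.98 = 31840 s = 8.844 h.
Decay over the reach: 82.58·exp(−kt) = 82.58·0.7755 = 64.04 µg/L.
Second outfall: C = (118300·64.04 + 17100·1040)/135400 = 187.3 µg/L.

187 µg/L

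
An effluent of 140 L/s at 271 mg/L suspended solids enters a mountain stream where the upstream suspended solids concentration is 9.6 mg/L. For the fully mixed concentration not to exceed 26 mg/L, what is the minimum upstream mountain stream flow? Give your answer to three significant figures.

2090 L/s

Set C_mix = 26: (Q·9.600 + 140.0·271.0) / (Q + 140.0) = 26
→ Q = 140.0·(271.0 − 26)/(26 − 9.600) = 2091 L/s.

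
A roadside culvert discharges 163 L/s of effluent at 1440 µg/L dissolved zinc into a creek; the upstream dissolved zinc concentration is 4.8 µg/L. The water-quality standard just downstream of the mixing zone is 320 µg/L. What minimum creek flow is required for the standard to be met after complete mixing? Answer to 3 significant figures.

Set C_mix = 320: (Q·4.800 + 163.0·1440) / (Q + 163.0) = 320
→ Q = 163.0·(1440 − 320)/(320 − 4.800) = 579.2 L/s.

579 L/s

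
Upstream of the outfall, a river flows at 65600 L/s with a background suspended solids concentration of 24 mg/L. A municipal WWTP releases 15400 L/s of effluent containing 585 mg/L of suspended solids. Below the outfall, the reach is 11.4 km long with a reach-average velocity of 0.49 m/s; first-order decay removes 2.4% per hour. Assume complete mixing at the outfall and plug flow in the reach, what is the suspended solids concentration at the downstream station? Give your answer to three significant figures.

Flow-weighted average: C = (65600·24.00 + 15400·585.0) / 81000 = 10580000/81000 = 130.7 mg/L.
Travel time t = 11.4·1000 / 0.49 = 23270 s = 6.463 h.
2.4%/h lost → k = −ln(1 − 0.024) = 0.02429 h⁻¹.
After decay, C = 130.7 × e^(−kt) = 130.7 × 0.8547 = 111.7 mg/L.

112 mg/L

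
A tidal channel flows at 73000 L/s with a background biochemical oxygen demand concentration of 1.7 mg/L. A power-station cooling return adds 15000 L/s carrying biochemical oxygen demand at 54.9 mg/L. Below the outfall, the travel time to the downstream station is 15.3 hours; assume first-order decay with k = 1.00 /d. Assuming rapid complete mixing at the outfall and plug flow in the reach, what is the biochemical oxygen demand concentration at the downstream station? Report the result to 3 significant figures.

Mixed concentration C = ΣQC/ΣQ = (73000·1.700 + 15000·54.90) / 88000 = 947600/88000 = 10.77 mg/L.
Decay over the reach: 10.77·exp(−kt) = 10.77·0.5286 = 5.692 mg/L.

5.69 mg/L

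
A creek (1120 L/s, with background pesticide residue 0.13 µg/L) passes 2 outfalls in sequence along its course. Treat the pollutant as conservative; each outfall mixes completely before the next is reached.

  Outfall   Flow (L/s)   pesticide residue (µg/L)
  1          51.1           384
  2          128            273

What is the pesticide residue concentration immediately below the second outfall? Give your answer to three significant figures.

42.1 µg/L

Outfall 1: combined Q = 1171 L/s; C = (1120·0.1300 + 51.10·384.0)/1171 = 16.88 µg/L.
Outfall 2: combined Q = 1299 L/s; C = (1171·16.88 + 128.0·273.0)/1299 = 42.12 µg/L.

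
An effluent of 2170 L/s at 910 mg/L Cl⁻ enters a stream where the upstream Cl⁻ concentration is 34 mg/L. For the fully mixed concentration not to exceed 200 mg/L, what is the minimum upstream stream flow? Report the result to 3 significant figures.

9280 L/s

Set C_mix = 200: (Q·34.00 + 2170·910.0) / (Q + 2170) = 200
→ Q = 2170·(910.0 − 200)/(200 − 34.00) = 9281 L/s.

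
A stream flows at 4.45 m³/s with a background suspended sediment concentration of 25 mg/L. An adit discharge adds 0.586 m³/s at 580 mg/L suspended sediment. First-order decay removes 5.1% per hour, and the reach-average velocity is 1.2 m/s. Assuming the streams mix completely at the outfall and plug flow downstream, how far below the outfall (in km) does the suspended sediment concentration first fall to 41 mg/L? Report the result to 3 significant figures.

64.5 km

Conservation of mass: C = (4.450·25.00 + 0.5860·580.0) / 5.036 = 451.1/5.036 = 89.58 mg/L.
5.1%/h lost → k = −ln(1 − 0.051) = 0.05235 h⁻¹.
Set 89.58·exp(−k·t) = 41 → t = ln(89.58/41)/k = 53750 s = 14.93 h.
Distance = v·t = 1.2·53750 = 64500 m = 64.50 km.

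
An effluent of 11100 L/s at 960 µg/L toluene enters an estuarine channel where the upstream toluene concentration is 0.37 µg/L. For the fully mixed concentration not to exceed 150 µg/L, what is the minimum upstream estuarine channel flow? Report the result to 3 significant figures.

Set C_mix = 150: (Q·0.3700 + 11100·960.0) / (Q + 11100) = 150
→ Q = 11100·(960.0 − 150)/(150 − 0.3700) = 60090 L/s.

60100 L/s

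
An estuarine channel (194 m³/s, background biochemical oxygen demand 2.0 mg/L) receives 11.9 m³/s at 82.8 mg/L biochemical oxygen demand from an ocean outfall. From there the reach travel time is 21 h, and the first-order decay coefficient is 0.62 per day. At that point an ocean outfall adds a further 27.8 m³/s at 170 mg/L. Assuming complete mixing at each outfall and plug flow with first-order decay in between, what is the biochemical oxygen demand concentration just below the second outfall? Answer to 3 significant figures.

23.6 mg/L

Flow-weighted average: C = (194.0·2.000 + 11.90·82.80) / 205.9 = 1373/205.9 = 6.670 mg/L; combined flow 205.9 m³/s.
After decay, C = 6.670 × e^(−kt) = 6.670 × 0.5813 = 3.877 mg/L.
At the second outfall, C = (205.9·3.877 + 27.80·170.0) / (205.9 + 27.80) = 23.64 mg/L.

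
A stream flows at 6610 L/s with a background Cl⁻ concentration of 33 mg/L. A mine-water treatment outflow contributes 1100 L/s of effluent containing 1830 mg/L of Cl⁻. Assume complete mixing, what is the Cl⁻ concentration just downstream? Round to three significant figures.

289 mg/L

Mixed concentration C = ΣQC/ΣQ = (6610·33.00 + 1100·1830) / 7710 = 2231000/7710 = 289.4 mg/L.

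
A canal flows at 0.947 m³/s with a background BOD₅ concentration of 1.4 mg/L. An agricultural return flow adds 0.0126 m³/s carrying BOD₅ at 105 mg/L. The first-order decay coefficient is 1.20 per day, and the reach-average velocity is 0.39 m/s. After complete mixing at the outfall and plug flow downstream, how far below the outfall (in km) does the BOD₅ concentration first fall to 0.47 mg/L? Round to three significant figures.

49.7 km

Mass balance: C = (0.9470·1.400 + 0.01260·105.0) / 0.9596 = 2.649/0.9596 = 2.760 mg/L.
Set 2.760·exp(−k·t) = 0.47 → t = ln(2.760/0.47)/k = 127500 s = 35.41 h.
Distance = v·t = 0.39·127500 = 49710 m = 49.71 km.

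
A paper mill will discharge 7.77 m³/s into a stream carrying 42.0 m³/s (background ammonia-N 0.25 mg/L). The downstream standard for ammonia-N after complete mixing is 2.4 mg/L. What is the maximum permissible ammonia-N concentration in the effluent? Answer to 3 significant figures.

At the limit, (Qr·Cr + Qe·Cₑ)/(Qr + Qe) = 2.4:
Cₑ = (49.77·2.4 − 42.00·0.2500) / 7.770 = 14.02 mg/L.

14.0 mg/L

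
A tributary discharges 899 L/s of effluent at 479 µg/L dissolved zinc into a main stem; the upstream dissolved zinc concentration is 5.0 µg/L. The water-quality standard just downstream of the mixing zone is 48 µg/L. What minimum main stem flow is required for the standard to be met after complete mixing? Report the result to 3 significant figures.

9010 L/s

Set C_mix = 48: (Q·5.000 + 899.0·479.0) / (Q + 899.0) = 48
→ Q = 899.0·(479.0 − 48)/(48 − 5.000) = 9011 L/s.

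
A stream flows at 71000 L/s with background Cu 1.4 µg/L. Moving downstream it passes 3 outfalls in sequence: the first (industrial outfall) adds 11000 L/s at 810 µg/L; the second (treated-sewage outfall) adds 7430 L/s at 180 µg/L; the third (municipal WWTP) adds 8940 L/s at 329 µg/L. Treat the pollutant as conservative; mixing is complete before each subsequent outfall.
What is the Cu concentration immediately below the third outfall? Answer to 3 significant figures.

135 µg/L

Below outfall 1: Q → 82000 L/s, C = (71000·1.400 + 11000·810.0)/82000 = 109.9 µg/L.
Below outfall 2: Q → 89430 L/s, C = (82000·109.9 + 7430·180.0)/89430 = 115.7 µg/L.
Below outfall 3: Q → 98370 L/s, C = (89430·115.7 + 8940·329.0)/98370 = 135.1 µg/L.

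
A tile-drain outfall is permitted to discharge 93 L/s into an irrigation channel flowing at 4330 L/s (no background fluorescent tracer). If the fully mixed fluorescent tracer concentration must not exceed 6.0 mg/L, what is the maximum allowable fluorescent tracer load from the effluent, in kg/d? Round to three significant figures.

2290 kg/d

Mass balance at the limit: 4330·0 + 93.00·Cₑ = 4423·6.0 → Cₑ = 285.4 mg/L.
93.00 L/s = 0.09300 m³/s. Load = 0.09300 m³/s × 285.4 g/m³ × 86 400 s/d = 2293 kg/d.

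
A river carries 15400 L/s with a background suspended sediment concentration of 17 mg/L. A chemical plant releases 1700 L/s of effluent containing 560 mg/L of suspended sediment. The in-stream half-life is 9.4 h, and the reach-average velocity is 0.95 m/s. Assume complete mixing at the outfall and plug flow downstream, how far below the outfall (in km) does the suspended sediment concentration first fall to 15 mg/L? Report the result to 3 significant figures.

Mass balance: C = (15400·17.00 + 1700·560.0) / 17100 = 1214000/17100 = 70.98 mg/L.
Half-life 9.4 h → k = ln 2 / 9.4 = 0.07374 h⁻¹ = 1.770 d⁻¹.
Set 70.98·exp(−k·t) = 15 → t = ln(70.98/15)/k = 75890 s = 21.08 h.
Distance = v·t = 0.95·75890 = 72090 m = 72.09 km.

72.1 km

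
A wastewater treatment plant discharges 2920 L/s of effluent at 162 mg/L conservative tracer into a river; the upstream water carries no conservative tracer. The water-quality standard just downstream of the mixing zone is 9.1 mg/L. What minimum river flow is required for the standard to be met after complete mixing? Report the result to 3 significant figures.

49100 L/s

Set C_mix = 9.1: (Q·0 + 2920·162.0) / (Q + 2920) = 9.1
→ Q = 2920·(162.0 − 9.1)/(9.1 − 0) = 49060 L/s.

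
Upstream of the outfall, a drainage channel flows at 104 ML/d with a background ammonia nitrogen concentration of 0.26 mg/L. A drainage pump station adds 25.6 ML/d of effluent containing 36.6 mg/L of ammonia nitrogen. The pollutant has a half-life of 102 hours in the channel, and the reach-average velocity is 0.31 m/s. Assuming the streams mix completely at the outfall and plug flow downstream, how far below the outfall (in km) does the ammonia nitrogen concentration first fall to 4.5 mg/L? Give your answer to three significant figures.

82.5 km

Conservation of mass: C = (104.0·0.2600 + 25.60·36.60) / 129.6 = 964.0/129.6 = 7.438 mg/L.
Half-life 102 h → k = ln 2 / 102 = 0.006796 h⁻¹ = 0.1631 d⁻¹.
Set 7.438·exp(−k·t) = 4.5 → t = ln(7.438/4.5)/k = 266200 s = 73.95 h.
Distance = v·t = 0.31·266200 = 82530 m = 82.53 km.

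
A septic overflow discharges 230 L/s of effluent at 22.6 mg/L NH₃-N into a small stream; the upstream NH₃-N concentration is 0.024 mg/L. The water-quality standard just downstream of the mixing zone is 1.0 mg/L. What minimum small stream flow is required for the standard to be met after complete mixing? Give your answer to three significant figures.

5090 L/s

Set C_mix = 1.0: (Q·0.02400 + 230.0·22.60) / (Q + 230.0) = 1.0
→ Q = 230.0·(22.60 − 1.0)/(1.0 − 0.02400) = 5090 L/s.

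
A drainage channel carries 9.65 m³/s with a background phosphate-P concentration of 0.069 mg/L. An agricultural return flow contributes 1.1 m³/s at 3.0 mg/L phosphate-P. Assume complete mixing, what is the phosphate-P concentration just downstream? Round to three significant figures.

Mixed concentration C = ΣQC/ΣQ = (9.650·0.06900 + 1.100·3.000) / 10.75 = 3.966/10.75 = 0.3689 mg/L.

0.369 mg/L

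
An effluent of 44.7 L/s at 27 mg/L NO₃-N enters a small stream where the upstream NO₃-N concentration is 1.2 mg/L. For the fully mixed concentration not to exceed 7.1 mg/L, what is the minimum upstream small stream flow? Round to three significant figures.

151 L/s

Set C_mix = 7.1: (Q·1.200 + 44.70·27.00) / (Q + 44.70) = 7.1
→ Q = 44.70·(27.00 − 7.1)/(7.1 − 1.200) = 150.8 L/s.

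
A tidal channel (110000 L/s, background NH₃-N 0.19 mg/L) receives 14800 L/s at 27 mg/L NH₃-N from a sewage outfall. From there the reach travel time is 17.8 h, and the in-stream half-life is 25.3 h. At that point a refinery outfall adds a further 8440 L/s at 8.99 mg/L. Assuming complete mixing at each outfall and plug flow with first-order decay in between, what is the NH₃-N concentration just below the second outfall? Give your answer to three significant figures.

2.51 mg/L

Conservation of mass: C = (110000·0.1900 + 14800·27.00) / 124800 = 420500/124800 = 3.369 mg/L; combined flow 124800 L/s.
Half-life 25.3 h → k = ln 2 / 25.3 = 0.02740 h⁻¹ = 0.6575 d⁻¹.
Applying C = C₀e^(−kt): 3.369 × 0.6141 = 2.069 mg/L.
At the second outfall, C = (124800·2.069 + 8440·8.990) / (124800 + 8440) = 2.507 mg/L.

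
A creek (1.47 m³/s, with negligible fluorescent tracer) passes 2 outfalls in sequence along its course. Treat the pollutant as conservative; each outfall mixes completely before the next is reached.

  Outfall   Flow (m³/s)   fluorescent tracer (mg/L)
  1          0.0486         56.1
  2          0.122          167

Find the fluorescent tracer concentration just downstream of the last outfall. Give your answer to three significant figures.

14.1 mg/L

Below outfall 1: Q → 1.519 m³/s, C = (1.470·0 + 0.04860·56.10)/1.519 = 1.795 mg/L.
Below outfall 2: Q → 1.641 m³/s, C = (1.519·1.795 + 0.1220·167.0)/1.641 = 14.08 mg/L.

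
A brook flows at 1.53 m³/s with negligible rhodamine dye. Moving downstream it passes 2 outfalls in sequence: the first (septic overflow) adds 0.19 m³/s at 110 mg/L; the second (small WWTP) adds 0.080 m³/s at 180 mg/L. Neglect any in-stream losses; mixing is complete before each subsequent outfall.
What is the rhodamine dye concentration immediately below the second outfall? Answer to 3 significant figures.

19.6 mg/L

After outfall 1: Q = 1.530 + 0.1900 = 1.720 m³/s; C = (1.530·0 + 0.1900·110.0)/1.720 = 12.15 mg/L.
After outfall 2: Q = 1.720 + 0.08000 = 1.800 m³/s; C = (1.720·12.15 + 0.08000·180.0)/1.800 = 19.61 mg/L.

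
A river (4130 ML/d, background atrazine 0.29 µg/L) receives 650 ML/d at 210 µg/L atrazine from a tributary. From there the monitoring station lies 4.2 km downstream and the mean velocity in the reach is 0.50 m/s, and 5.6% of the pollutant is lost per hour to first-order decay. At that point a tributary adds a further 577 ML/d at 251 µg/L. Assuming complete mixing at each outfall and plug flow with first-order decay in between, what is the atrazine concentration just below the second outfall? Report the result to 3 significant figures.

Mixed concentration C = ΣQC/ΣQ = (4130·0.2900 + 650.0·210.0) / 4780 = 137700/4780 = 28.81 µg/L; combined flow 4780 ML/d.
Travel time t = 4.2·1000 / 0.50 = 8400 s = 2.333 h.
5.6%/h lost → k = −ln(1 − 0.056) = 0.05763 h⁻¹.
First-order decay: C = 28.81·exp(−k·t) = 28.81·0.8742 = 25.18 µg/L.
At the second outfall, C = (4780·25.18 + 577.0·251.0) / (4780 + 577.0) = 49.51 µg/L.

49.5 µg/L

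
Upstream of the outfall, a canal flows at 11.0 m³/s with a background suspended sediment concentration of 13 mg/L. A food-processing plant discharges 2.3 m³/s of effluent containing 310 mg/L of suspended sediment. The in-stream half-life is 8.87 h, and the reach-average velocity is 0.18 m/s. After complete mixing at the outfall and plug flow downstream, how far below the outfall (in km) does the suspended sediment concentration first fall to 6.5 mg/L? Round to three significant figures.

Flow-weighted average: C = (11.00·13.00 + 2.300·310.0) / 13.30 = 856.0/13.30 = 64.36 mg/L.
Half-life 8.87 h → k = ln 2 / 8.87 = 0.07815 h⁻¹ = 1.875 d⁻¹.
Set 64.36·exp(−k·t) = 6.5 → t = ln(64.36/6.5)/k = 105600 s = 29.34 h.
Distance = v·t = 0.18·105600 = 19010 m = 19.01 km.

19.0 km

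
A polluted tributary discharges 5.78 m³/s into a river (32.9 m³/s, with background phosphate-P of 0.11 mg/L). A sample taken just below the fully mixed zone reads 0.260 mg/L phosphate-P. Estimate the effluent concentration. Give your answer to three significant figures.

1.11 mg/L

Mass balance: 32.90·0.1100 + 5.780·Cₑ = 38.68·0.2600
→ Cₑ = (38.68·0.2600 − 32.90·0.1100) / 5.780 = 1.114 mg/L.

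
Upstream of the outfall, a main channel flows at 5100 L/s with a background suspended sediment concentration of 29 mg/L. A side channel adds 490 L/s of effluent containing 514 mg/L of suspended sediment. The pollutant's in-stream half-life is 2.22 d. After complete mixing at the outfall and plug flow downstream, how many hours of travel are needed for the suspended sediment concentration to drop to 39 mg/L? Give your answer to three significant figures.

46.6 h

Mixed concentration C = ΣQC/ΣQ = (5100·29.00 + 490.0·514.0) / 5590 = 399800/5590 = 71.51 mg/L.
Half-life 2.22 d → k = ln 2 / 2.22 = 0.3122 d⁻¹.
71.51·exp(−k·t) = 39 → t = ln(71.51/39)/k = 167800 s = 46.61 h.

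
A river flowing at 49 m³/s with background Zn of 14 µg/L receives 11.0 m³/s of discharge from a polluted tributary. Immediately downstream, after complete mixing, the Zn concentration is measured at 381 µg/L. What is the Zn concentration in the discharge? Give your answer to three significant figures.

Mass balance: 49.00·14.00 + 11.00·Cₑ = 60.00·381.0
→ Cₑ = (60.00·381.0 − 49.00·14.00) / 11.00 = 2016 µg/L.

2020 µg/L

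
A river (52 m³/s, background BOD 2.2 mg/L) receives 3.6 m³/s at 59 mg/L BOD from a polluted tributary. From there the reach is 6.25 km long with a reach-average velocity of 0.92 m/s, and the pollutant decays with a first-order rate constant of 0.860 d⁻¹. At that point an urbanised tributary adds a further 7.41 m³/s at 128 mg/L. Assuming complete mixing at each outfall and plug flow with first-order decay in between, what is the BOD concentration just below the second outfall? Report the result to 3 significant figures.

19.9 mg/L

Conservation of mass: C = (52.00·2.200 + 3.600·59.00) / 55.60 = 326.8/55.60 = 5.878 mg/L; combined flow 55.60 m³/s.
Travel time t = 6.25·1000 / 0.92 = 6793 s = 1.887 h.
First-order decay: C = 5.878·exp(−k·t) = 5.878·0.9346 = 5.493 mg/L.
At the second outfall, C = (55.60·5.493 + 7.410·128.0) / (55.60 + 7.410) = 19.90 mg/L.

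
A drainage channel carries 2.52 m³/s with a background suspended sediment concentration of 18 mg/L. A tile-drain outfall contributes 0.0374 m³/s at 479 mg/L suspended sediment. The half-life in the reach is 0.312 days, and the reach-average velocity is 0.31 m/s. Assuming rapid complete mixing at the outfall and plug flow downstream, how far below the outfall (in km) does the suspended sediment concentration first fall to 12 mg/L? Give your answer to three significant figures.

8.72 km

Conservation of mass: C = (2.520·18.00 + 0.03740·479.0) / 2.557 = 63.27/2.557 = 24.74 mg/L.
Half-life 0.312 d → k = ln 2 / 0.312 = 2.222 d⁻¹.
Set 24.74·exp(−k·t) = 12 → t = ln(24.74/12)/k = 28140 s = 7.817 h.
Distance = v·t = 0.31·28140 = 8724 m = 8.724 km.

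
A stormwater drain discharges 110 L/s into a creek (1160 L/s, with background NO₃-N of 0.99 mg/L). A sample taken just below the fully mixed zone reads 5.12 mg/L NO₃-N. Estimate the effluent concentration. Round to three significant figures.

Mass balance: 1160·0.9900 + 110.0·Cₑ = 1270·5.120
→ Cₑ = (1270·5.120 − 1160·0.9900) / 110.0 = 48.67 mg/L.

48.7 mg/L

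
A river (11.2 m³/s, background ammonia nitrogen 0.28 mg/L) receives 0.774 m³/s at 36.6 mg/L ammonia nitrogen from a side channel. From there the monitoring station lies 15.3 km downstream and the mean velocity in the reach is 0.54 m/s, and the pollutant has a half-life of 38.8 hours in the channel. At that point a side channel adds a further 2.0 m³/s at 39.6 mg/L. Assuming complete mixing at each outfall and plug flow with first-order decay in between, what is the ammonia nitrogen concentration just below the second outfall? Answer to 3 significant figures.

7.62 mg/L

Mixed concentration C = ΣQC/ΣQ = (11.20·0.2800 + 0.7740·36.60) / 11.97 = 31.46/11.97 = 2.628 mg/L; combined flow 11.97 m³/s.
Travel time t = 15.3·1000 / 0.54 = 28330 s = 7.870 h.
Half-life 38.8 h → k = ln 2 / 38.8 = 0.01786 h⁻¹ = 0.4288 d⁻¹.
After decay, C = 2.628 × e^(−kt) = 2.628 × 0.8688 = 2.283 mg/L.
Second outfall: C = (11.97·2.283 + 2.000·39.60)/13.97 = 7.624 mg/L.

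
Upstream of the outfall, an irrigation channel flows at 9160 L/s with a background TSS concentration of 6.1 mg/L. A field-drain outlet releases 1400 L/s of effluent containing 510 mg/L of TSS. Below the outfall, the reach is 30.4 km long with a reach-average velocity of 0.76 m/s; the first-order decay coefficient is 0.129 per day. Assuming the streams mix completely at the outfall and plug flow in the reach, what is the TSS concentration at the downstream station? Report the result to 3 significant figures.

68.7 mg/L

Flow-weighted average: C = (9160·6.100 + 1400·510.0) / 10560 = 769900/10560 = 72.90 mg/L.
Travel time t = 30.4·1000 / 0.76 = 40000 s = 11.11 h.
After decay, C = 72.90 × e^(−kt) = 72.90 × 0.9420 = 68.68 mg/L.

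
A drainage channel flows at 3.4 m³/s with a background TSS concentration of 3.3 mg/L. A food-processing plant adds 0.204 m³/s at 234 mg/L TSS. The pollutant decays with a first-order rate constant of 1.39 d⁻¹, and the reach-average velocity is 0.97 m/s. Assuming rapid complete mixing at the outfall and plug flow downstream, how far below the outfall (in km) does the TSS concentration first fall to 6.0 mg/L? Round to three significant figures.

60.5 km

Flow-weighted average: C = (3.400·3.300 + 0.2040·234.0) / 3.604 = 58.96/3.604 = 16.36 mg/L.
Set 16.36·exp(−k·t) = 6.0 → t = ln(16.36/6.0)/k = 62340 s = 17.32 h.
Distance = v·t = 0.97·62340 = 60470 m = 60.47 km.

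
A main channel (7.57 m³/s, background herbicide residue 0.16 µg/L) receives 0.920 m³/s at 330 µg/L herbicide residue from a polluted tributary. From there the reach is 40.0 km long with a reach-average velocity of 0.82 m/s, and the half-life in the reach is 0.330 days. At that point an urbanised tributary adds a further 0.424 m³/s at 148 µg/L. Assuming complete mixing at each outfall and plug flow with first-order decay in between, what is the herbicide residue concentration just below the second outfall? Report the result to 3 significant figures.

17.5 µg/L

Mass balance: C = (7.570·0.1600 + 0.9200·330.0) / 8.490 = 304.8/8.490 = 35.90 µg/L; combined flow 8.490 m³/s.
Travel time t = 40.0·1000 / 0.82 = 48780 s = 13.55 h.
Half-life 0.330 d → k = ln 2 / 0.330 = 2.100 d⁻¹.
Decay over the reach: 35.90·exp(−kt) = 35.90·0.3055 = 10.97 µg/L.
Second outfall: C = (8.490·10.97 + 0.4240·148.0)/8.914 = 17.49 µg/L.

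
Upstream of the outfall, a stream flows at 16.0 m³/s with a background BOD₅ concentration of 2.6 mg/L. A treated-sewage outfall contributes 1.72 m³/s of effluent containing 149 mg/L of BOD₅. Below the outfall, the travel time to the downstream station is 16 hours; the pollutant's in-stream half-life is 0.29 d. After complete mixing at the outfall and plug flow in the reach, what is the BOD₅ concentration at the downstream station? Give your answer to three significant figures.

3.42 mg/L

Mixed concentration C = ΣQC/ΣQ = (16.00·2.600 + 1.720·149.0) / 17.72 = 297.9/17.72 = 16.81 mg/L.
Half-life 0.29 d → k = ln 2 / 0.29 = 2.390 d⁻¹.
Decay over the reach: 16.81·exp(−kt) = 16.81·0.2032 = 3.416 mg/L.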